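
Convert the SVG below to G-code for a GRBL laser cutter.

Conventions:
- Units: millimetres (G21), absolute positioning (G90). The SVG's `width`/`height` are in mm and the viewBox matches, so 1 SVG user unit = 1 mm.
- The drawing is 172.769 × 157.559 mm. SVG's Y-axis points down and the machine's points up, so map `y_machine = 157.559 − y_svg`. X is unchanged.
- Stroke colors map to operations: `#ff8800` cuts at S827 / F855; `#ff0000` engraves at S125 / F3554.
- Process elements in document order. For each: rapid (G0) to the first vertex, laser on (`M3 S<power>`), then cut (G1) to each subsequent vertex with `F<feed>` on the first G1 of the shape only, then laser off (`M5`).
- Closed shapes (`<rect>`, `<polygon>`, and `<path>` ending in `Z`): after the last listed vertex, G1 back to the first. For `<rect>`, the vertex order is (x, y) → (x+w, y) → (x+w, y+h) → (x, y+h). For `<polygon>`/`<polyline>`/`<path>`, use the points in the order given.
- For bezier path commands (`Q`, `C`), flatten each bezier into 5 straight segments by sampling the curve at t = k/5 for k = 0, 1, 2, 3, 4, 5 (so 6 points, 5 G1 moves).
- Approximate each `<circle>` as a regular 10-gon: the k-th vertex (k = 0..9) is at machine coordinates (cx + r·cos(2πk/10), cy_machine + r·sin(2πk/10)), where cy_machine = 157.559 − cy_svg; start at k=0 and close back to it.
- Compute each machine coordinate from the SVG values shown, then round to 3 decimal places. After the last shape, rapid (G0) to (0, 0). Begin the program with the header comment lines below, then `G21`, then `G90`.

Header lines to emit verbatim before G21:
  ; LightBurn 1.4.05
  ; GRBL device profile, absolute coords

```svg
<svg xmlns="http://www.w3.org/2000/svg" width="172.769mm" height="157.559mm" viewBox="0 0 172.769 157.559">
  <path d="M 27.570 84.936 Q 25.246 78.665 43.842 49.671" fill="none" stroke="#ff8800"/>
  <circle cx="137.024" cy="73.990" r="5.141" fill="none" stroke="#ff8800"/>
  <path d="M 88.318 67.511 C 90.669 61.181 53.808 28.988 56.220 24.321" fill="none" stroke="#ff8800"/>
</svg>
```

; LightBurn 1.4.05
; GRBL device profile, absolute coords
G21
G90
G0 X27.570 Y72.623
M3 S827
G1 X27.477 Y76.040 F855
G1 X29.058 Y81.275
G1 X32.312 Y88.328
G1 X37.240 Y97.199
G1 X43.842 Y107.888
M5
G0 X142.165 Y83.569
M3 S827
G1 X141.183 Y86.591 F855
G1 X138.613 Y88.458
G1 X135.435 Y88.458
G1 X132.865 Y86.591
G1 X131.883 Y83.569
G1 X132.865 Y80.547
G1 X135.435 Y78.680
G1 X138.613 Y78.680
G1 X141.183 Y80.547
G1 X142.165 Y83.569
M5
G0 X88.318 Y90.048
M3 S827
G1 X85.651 Y96.522 F855
G1 X77.340 Y106.641
G1 X67.154 Y117.842
G1 X58.858 Y127.562
G1 X56.220 Y133.238
M5
G0 X0.000 Y0.000

1 u = 1 mm; y_m = 157.559 − y.

[1] `<path>` quadratic bezier, #ff8800→cut S827 F855: (27.570,72.623) → (27.477,76.040) → (29.058,81.275) → (32.312,88.328) → (37.240,97.199) → (43.842,107.888)

[2] `<circle>` circle, #ff8800→cut S827 F855: (142.165,83.569) → (141.183,86.591) → (138.613,88.458) → (135.435,88.458) → (132.865,86.591) → (131.883,83.569) → (132.865,80.547) → (135.435,78.680) → (138.613,78.680) → (141.183,80.547) → (142.165,83.569) (closed)

[3] `<path>` cubic bezier, #ff8800→cut S827 F855: (88.318,90.048) → (85.651,96.522) → (77.340,106.641) → (67.154,117.842) → (58.858,127.562) → (56.220,133.238)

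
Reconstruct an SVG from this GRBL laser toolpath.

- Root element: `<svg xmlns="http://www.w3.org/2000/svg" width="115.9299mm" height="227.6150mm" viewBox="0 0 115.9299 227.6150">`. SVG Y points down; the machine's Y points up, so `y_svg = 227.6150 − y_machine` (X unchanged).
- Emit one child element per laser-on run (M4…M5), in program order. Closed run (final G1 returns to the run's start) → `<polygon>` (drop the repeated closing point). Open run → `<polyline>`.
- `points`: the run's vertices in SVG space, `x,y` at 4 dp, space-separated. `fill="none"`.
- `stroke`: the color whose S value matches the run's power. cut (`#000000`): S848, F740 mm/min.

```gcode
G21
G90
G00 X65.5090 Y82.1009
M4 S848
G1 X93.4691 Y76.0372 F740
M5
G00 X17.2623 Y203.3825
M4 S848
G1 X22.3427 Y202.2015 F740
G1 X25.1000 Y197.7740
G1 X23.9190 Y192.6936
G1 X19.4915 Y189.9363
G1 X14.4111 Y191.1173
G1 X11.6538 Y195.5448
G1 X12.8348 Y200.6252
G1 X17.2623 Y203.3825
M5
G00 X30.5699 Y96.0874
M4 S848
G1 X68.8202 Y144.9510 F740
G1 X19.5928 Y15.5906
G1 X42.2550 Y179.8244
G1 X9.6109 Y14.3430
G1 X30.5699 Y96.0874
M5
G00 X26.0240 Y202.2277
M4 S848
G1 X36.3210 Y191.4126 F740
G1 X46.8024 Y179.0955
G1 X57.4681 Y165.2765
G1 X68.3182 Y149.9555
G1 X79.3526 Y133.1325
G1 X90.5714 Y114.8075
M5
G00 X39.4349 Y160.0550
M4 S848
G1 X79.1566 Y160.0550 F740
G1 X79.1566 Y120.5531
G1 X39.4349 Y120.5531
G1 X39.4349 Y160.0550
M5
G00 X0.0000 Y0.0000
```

<svg xmlns="http://www.w3.org/2000/svg" width="115.9299mm" height="227.6150mm" viewBox="0 0 115.9299 227.6150">
  <polyline points="65.5090,145.5141 93.4691,151.5778" fill="none" stroke="#000000"/>
  <polygon points="17.2623,24.2325 22.3427,25.4135 25.1000,29.8410 23.9190,34.9214 19.4915,37.6787 14.4111,36.4977 11.6538,32.0702 12.8348,26.9898" fill="none" stroke="#000000"/>
  <polygon points="30.5699,131.5276 68.8202,82.6640 19.5928,212.0244 42.2550,47.7906 9.6109,213.2720" fill="none" stroke="#000000"/>
  <polyline points="26.0240,25.3873 36.3210,36.2024 46.8024,48.5195 57.4681,62.3385 68.3182,77.6595 79.3526,94.4825 90.5714,112.8075" fill="none" stroke="#000000"/>
  <polygon points="39.4349,67.5600 79.1566,67.5600 79.1566,107.0619 39.4349,107.0619" fill="none" stroke="#000000"/>
</svg>

y_svg = 227.6150 − y_m. Every run uses S848, so all elements get stroke `#000000` (cut).

[1] open run; points: 65.5090,145.5141 93.4691,151.5778

[2] closed run; points: 17.2623,24.2325 22.3427,25.4135 25.1000,29.8410 23.9190,34.9214 19.4915,37.6787 14.4111,36.4977 11.6538,32.0702 12.8348,26.9898

[3] closed run; points: 30.5699,131.5276 68.8202,82.6640 19.5928,212.0244 42.2550,47.7906 9.6109,213.2720

[4] open run; points: 26.0240,25.3873 36.3210,36.2024 46.8024,48.5195 57.4681,62.3385 68.3182,77.6595 79.3526,94.4825 90.5714,112.8075

[5] closed run; points: 39.4349,67.5600 79.1566,67.5600 79.1566,107.0619 39.4349,107.0619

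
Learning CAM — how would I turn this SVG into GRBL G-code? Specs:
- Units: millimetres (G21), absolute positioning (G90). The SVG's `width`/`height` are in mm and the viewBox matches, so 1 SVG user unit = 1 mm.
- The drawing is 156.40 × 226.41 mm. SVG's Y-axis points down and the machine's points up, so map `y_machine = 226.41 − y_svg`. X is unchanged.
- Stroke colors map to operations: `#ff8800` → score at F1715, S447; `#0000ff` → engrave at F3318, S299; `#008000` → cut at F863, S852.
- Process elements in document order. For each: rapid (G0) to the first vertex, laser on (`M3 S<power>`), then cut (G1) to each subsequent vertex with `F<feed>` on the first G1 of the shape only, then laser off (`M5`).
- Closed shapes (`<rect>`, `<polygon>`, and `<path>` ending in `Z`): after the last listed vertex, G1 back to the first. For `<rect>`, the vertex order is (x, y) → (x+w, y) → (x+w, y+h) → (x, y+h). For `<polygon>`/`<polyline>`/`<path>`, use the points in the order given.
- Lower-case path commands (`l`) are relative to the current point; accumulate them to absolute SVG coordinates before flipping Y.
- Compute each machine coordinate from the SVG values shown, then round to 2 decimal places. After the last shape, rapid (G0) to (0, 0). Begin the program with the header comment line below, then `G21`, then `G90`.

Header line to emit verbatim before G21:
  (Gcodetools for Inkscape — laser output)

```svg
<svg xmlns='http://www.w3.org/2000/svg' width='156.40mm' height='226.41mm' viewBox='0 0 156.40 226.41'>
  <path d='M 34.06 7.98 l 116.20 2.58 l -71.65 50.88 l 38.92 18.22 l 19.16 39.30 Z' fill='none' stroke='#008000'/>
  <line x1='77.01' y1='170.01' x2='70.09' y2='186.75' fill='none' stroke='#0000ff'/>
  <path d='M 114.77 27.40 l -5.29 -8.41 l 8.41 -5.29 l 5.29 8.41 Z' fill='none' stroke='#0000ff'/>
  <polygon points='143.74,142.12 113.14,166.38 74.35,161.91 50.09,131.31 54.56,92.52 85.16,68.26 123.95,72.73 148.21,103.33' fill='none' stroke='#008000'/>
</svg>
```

(Gcodetools for Inkscape — laser output)
G21
G90
G0 X34.06 Y218.43
M3 S852
G1 X150.26 Y215.85 F863
G1 X78.61 Y164.97
G1 X117.53 Y146.75
G1 X136.69 Y107.45
G1 X34.06 Y218.43
M5
G0 X77.01 Y56.40
M3 S299
G1 X70.09 Y39.66 F3318
M5
G0 X114.77 Y199.01
M3 S299
G1 X109.48 Y207.42 F3318
G1 X117.89 Y212.71
G1 X123.18 Y204.30
G1 X114.77 Y199.01
M5
G0 X143.74 Y84.29
M3 S852
G1 X113.14 Y60.03 F863
G1 X74.35 Y64.50
G1 X50.09 Y95.10
G1 X54.56 Y133.89
G1 X85.16 Y158.15
G1 X123.95 Y153.68
G1 X148.21 Y123.08
G1 X143.74 Y84.29
M5
G0 X0.00 Y0.00

Since the viewBox matches the mm dimensions, user units are millimetres directly. The only transform is the Y-flip y_m = 226.41 − y_svg.

Shape 1 is a closed polygon drawn with `<path>`. Its stroke #008000 means cut at S852, F863. After flipping Y the toolpath is (34.06,218.43) → (150.26,215.85) → (78.61,164.97) → (117.53,146.75) → (136.69,107.45) → (34.06,218.43), returning to the start.

Shape 2 is a line segment drawn with `<line>`. Its stroke #0000ff means engrave at S299, F3318. After flipping Y the toolpath is (77.01,56.40) → (70.09,39.66).

Shape 3 is a regular polygon drawn with `<path>`. Its stroke #0000ff means engrave at S299, F3318. After flipping Y the toolpath is (114.77,199.01) → (109.48,207.42) → (117.89,212.71) → (123.18,204.30) → (114.77,199.01), returning to the start.

Shape 4 is a regular polygon drawn with `<polygon>`. Its stroke #008000 means cut at S852, F863. After flipping Y the toolpath is (143.74,84.29) → (113.14,60.03) → (74.35,64.50) → (50.09,95.10) → (54.56,133.89) → (85.16,158.15) → (123.95,153.68) → (148.21,123.08) → (143.74,84.29), returning to the start.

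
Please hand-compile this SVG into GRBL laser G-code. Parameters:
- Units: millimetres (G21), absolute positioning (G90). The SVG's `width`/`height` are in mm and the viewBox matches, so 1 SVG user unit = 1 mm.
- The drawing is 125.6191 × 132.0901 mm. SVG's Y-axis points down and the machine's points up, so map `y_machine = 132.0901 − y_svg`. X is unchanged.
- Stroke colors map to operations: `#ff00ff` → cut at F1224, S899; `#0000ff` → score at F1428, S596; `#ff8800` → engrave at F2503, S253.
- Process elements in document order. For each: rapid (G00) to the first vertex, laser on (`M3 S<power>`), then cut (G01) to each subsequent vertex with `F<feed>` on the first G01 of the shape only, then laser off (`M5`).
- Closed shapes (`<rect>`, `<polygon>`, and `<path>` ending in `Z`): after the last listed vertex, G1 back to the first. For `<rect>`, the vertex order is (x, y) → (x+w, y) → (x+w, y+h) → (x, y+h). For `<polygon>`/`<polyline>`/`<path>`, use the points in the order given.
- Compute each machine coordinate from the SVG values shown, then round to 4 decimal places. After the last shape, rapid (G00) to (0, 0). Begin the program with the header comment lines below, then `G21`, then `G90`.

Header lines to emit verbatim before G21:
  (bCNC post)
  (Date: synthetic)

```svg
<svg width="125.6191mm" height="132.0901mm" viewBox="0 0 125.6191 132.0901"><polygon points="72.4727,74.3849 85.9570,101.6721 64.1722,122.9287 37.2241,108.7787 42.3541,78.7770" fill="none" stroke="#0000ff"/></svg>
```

(bCNC post)
(Date: synthetic)
G21
G90
G00 X72.4727 Y57.7052
M3 S596
G01 X85.9570 Y30.4180 F1428
G01 X64.1722 Y9.1614
G01 X37.2241 Y23.3114
G01 X42.3541 Y53.3131
G01 X72.4727 Y57.7052
M5
G00 X0.0000 Y0.0000

viewBox `0 0 125.6191 132.0901` with mm width/height → 1 unit = 1 mm. Flip: y_m = 132.0901 − y_svg.

**Shape 1** — `<polygon>` regular polygon, stroke `#0000ff` → score (S596, F1428). Machine vertices: (72.4727,57.7052) → (85.9570,30.4180) → (64.1722,9.1614) → (37.2241,23.3114) → (42.3541,53.3131) → (72.4727,57.7052). Closed: final G1 returns to the first vertex.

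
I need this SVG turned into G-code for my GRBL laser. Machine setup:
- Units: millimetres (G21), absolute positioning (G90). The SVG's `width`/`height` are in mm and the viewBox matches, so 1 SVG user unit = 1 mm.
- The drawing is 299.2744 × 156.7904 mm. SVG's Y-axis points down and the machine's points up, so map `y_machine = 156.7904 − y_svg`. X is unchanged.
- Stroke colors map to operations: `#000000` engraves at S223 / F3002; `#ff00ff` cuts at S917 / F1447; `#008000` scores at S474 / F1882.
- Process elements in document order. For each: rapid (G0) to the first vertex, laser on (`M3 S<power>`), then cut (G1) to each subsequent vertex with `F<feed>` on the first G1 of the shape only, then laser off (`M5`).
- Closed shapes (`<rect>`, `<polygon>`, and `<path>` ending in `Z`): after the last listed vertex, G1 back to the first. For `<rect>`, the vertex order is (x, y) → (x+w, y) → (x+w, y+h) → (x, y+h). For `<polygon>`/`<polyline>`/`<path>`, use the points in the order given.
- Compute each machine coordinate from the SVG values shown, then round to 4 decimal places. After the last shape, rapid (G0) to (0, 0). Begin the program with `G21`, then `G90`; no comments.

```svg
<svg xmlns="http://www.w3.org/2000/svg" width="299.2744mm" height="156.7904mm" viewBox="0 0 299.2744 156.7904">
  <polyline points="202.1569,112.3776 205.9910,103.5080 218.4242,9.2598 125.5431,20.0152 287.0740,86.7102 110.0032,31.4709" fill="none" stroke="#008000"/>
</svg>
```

G21
G90
G0 X202.1569 Y44.4128
M3 S474
G1 X205.9910 Y53.2824 F1882
G1 X218.4242 Y147.5306
G1 X125.5431 Y136.7752
G1 X287.0740 Y70.0802
G1 X110.0032 Y125.3195
M5
G0 X0.0000 Y0.0000

1 u = 1 mm; y_m = 156.7904 − y.

[1] `<polyline>` open polyline, #008000→score S474 F1882: (202.1569,44.4128) → (205.9910,53.2824) → (218.4242,147.5306) → (125.5431,136.7752) → (287.0740,70.0802) → (110.0032,125.3195)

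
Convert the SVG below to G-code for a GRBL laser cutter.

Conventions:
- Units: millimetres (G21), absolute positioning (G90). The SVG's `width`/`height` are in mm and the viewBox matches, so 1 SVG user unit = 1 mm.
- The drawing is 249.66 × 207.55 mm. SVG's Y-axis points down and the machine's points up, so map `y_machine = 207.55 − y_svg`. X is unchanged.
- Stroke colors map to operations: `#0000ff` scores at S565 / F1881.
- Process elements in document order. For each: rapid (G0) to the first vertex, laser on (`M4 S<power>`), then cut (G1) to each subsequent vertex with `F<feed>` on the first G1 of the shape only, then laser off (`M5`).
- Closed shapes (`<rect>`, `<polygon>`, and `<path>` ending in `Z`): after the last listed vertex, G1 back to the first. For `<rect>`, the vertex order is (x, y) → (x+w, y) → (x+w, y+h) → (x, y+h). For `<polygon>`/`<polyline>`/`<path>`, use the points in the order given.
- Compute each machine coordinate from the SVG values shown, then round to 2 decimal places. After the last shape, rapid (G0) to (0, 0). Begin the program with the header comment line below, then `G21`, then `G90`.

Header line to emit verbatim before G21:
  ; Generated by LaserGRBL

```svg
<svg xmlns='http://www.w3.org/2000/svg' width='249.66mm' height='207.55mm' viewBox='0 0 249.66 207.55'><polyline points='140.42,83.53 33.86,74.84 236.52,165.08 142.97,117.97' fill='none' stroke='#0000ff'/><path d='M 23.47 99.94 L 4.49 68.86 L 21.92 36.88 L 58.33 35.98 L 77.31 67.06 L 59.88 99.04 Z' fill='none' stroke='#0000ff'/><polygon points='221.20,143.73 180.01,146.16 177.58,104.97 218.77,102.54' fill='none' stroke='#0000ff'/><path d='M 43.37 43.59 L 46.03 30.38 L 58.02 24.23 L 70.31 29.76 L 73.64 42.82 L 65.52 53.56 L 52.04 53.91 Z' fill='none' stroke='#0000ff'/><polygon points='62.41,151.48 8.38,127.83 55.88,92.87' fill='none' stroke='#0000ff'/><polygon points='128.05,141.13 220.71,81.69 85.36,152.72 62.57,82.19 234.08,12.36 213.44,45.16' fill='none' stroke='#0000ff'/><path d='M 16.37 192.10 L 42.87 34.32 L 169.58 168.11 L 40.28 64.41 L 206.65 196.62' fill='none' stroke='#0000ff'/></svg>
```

1 u = 1 mm; y_m = 207.55 − y.

[1] `<polyline>` open polyline, #0000ff→score S565 F1881: (140.42,124.02) → (33.86,132.71) → (236.52,42.47) → (142.97,89.58)

[2] `<path>` regular polygon, #0000ff→score S565 F1881: (23.47,107.61) → (4.49,138.69) → (21.92,170.67) → (58.33,171.57) → (77.31,140.49) → (59.88,108.51) → (23.47,107.61) (closed)

[3] `<polygon>` regular polygon, #0000ff→score S565 F1881: (221.20,63.82) → (180.01,61.39) → (177.58,102.58) → (218.77,105.01) → (221.20,63.82) (closed)

[4] `<path>` regular polygon, #0000ff→score S565 F1881: (43.37,163.96) → (46.03,177.17) → (58.02,183.32) → (70.31,177.79) → (73.64,164.73) → (65.52,153.99) → (52.04,153.64) → (43.37,163.96) (closed)

[5] `<polygon>` regular polygon, #0000ff→score S565 F1881: (62.41,56.07) → (8.38,79.72) → (55.88,114.68) → (62.41,56.07) (closed)

[6] `<polygon>` closed polygon, #0000ff→score S565 F1881: (128.05,66.42) → (220.71,125.86) → (85.36,54.83) → (62.57,125.36) → (234.08,195.19) → (213.44,162.39) → (128.05,66.42) (closed)

[7] `<path>` open polyline, #0000ff→score S565 F1881: (16.37,15.45) → (42.87,173.23) → (169.58,39.44) → (40.28,143.14) → (206.65,10.93)

; Generated by LaserGRBL
G21
G90
G0 X140.42 Y124.02
M4 S565
G1 X33.86 Y132.71 F1881
G1 X236.52 Y42.47
G1 X142.97 Y89.58
M5
G0 X23.47 Y107.61
M4 S565
G1 X4.49 Y138.69 F1881
G1 X21.92 Y170.67
G1 X58.33 Y171.57
G1 X77.31 Y140.49
G1 X59.88 Y108.51
G1 X23.47 Y107.61
M5
G0 X221.20 Y63.82
M4 S565
G1 X180.01 Y61.39 F1881
G1 X177.58 Y102.58
G1 X218.77 Y105.01
G1 X221.20 Y63.82
M5
G0 X43.37 Y163.96
M4 S565
G1 X46.03 Y177.17 F1881
G1 X58.02 Y183.32
G1 X70.31 Y177.79
G1 X73.64 Y164.73
G1 X65.52 Y153.99
G1 X52.04 Y153.64
G1 X43.37 Y163.96
M5
G0 X62.41 Y56.07
M4 S565
G1 X8.38 Y79.72 F1881
G1 X55.88 Y114.68
G1 X62.41 Y56.07
M5
G0 X128.05 Y66.42
M4 S565
G1 X220.71 Y125.86 F1881
G1 X85.36 Y54.83
G1 X62.57 Y125.36
G1 X234.08 Y195.19
G1 X213.44 Y162.39
G1 X128.05 Y66.42
M5
G0 X16.37 Y15.45
M4 S565
G1 X42.87 Y173.23 F1881
G1 X169.58 Y39.44
G1 X40.28 Y143.14
G1 X206.65 Y10.93
M5
G0 X0.00 Y0.00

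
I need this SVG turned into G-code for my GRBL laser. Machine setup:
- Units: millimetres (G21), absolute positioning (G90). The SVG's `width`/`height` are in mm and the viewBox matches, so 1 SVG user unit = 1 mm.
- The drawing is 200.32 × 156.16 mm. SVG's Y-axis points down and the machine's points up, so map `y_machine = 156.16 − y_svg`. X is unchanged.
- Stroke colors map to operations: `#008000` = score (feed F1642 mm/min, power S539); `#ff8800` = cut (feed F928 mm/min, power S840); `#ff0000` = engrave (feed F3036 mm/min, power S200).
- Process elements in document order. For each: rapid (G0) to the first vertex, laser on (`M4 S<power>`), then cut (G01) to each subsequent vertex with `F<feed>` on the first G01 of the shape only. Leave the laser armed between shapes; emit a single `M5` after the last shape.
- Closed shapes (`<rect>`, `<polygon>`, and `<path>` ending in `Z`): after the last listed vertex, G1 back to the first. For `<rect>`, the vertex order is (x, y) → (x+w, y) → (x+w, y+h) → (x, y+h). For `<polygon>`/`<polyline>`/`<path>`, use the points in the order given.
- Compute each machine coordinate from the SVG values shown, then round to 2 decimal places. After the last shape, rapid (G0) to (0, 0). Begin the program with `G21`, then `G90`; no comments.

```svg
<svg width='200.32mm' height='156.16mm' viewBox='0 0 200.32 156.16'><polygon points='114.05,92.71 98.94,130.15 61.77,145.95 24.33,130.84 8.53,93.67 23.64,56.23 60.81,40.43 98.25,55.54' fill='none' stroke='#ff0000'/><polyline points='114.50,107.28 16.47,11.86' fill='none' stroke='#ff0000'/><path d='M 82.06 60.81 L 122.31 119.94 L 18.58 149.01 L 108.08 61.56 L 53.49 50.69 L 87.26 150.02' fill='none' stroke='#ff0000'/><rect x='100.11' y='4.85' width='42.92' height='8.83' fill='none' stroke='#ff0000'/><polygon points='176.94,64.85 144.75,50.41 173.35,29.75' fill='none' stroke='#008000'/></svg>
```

G21
G90
G0 X114.05 Y63.45
M4 S200
G01 X98.94 Y26.01 F3036
G01 X61.77 Y10.21
G01 X24.33 Y25.32
G01 X8.53 Y62.49
G01 X23.64 Y99.93
G01 X60.81 Y115.73
G01 X98.25 Y100.62
G01 X114.05 Y63.45
G0 X114.50 Y48.88
M4 S200
G01 X16.47 Y144.30 F3036
G0 X82.06 Y95.35
M4 S200
G01 X122.31 Y36.22 F3036
G01 X18.58 Y7.15
G01 X108.08 Y94.60
G01 X53.49 Y105.47
G01 X87.26 Y6.14
G0 X100.11 Y151.31
M4 S200
G01 X143.03 Y151.31 F3036
G01 X143.03 Y142.48
G01 X100.11 Y142.48
G01 X100.11 Y151.31
G0 X176.94 Y91.31
M4 S539
G01 X144.75 Y105.75 F1642
G01 X173.35 Y126.41
G01 X176.94 Y91.31
M5
G0 X0.00 Y0.00

Since the viewBox matches the mm dimensions, user units are millimetres directly. The only transform is the Y-flip y_m = 156.16 − y_svg.

Shape 1 is a regular polygon drawn with `<polygon>`. Its stroke #ff0000 means engrave at S200, F3036. After flipping Y the toolpath is (114.05,63.45) → (98.94,26.01) → (61.77,10.21) → (24.33,25.32) → (8.53,62.49) → (23.64,99.93) → (60.81,115.73) → (98.25,100.62) → (114.05,63.45), returning to the start.

Shape 2 is a line segment drawn with `<polyline>`. Its stroke #ff0000 means engrave at S200, F3036. After flipping Y the toolpath is (114.50,48.88) → (16.47,144.30).

Shape 3 is a open polyline drawn with `<path>`. Its stroke #ff0000 means engrave at S200, F3036. After flipping Y the toolpath is (82.06,95.35) → (122.31,36.22) → (18.58,7.15) → (108.08,94.60) → (53.49,105.47) → (87.26,6.14).

Shape 4 is a rectangle drawn with `<rect>`. Its stroke #ff0000 means engrave at S200, F3036. After flipping Y the toolpath is (100.11,151.31) → (143.03,151.31) → (143.03,142.48) → (100.11,142.48) → (100.11,151.31), returning to the start.

Shape 5 is a regular polygon drawn with `<polygon>`. Its stroke #008000 means score at S539, F1642. After flipping Y the toolpath is (176.94,91.31) → (144.75,105.75) → (173.35,126.41) → (176.94,91.31), returning to the start.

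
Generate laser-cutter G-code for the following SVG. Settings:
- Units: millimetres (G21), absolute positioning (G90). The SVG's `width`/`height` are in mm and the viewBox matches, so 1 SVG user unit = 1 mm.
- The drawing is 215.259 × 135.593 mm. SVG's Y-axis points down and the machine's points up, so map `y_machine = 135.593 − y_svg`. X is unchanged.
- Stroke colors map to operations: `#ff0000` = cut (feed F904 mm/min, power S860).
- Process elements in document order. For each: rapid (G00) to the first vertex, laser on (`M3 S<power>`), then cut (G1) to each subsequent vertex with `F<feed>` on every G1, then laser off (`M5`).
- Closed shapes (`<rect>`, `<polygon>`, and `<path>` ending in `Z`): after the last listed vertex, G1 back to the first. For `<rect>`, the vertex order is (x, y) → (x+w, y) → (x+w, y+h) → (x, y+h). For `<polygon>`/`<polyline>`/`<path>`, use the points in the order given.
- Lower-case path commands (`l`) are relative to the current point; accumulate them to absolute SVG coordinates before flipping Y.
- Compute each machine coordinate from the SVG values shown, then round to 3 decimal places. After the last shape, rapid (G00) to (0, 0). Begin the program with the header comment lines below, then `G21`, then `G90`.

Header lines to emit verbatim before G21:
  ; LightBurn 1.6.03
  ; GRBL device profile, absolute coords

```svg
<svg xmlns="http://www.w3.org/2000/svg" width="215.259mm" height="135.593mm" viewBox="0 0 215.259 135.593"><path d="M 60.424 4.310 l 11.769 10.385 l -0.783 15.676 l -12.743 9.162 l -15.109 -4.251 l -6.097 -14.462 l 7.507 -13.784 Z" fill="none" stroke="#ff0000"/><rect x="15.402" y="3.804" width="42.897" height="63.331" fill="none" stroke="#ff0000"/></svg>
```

; LightBurn 1.6.03
; GRBL device profile, absolute coords
G21
G90
G00 X60.424 Y131.283
M3 S860
G1 X72.193 Y120.898 F904
G1 X71.410 Y105.222 F904
G1 X58.667 Y96.060 F904
G1 X43.558 Y100.311 F904
G1 X37.461 Y114.773 F904
G1 X44.968 Y128.557 F904
G1 X60.424 Y131.283 F904
M5
G00 X15.402 Y131.789
M3 S860
G1 X58.299 Y131.789 F904
G1 X58.299 Y68.458 F904
G1 X15.402 Y68.458 F904
G1 X15.402 Y131.789 F904
M5
G00 X0.000 Y0.000

Since the viewBox matches the mm dimensions, user units are millimetres directly. The only transform is the Y-flip y_m = 135.593 − y_svg.

Shape 1 is a regular polygon drawn with `<path>`. Its stroke #ff0000 means cut at S860, F904. After flipping Y the toolpath is (60.424,131.283) → (72.193,120.898) → (71.410,105.222) → (58.667,96.060) → (43.558,100.311) → (37.461,114.773) → (44.968,128.557) → (60.424,131.283), returning to the start.

Shape 2 is a rectangle drawn with `<rect>`. Its stroke #ff0000 means cut at S860, F904. After flipping Y the toolpath is (15.402,131.789) → (58.299,131.789) → (58.299,68.458) → (15.402,68.458) → (15.402,131.789), returning to the start.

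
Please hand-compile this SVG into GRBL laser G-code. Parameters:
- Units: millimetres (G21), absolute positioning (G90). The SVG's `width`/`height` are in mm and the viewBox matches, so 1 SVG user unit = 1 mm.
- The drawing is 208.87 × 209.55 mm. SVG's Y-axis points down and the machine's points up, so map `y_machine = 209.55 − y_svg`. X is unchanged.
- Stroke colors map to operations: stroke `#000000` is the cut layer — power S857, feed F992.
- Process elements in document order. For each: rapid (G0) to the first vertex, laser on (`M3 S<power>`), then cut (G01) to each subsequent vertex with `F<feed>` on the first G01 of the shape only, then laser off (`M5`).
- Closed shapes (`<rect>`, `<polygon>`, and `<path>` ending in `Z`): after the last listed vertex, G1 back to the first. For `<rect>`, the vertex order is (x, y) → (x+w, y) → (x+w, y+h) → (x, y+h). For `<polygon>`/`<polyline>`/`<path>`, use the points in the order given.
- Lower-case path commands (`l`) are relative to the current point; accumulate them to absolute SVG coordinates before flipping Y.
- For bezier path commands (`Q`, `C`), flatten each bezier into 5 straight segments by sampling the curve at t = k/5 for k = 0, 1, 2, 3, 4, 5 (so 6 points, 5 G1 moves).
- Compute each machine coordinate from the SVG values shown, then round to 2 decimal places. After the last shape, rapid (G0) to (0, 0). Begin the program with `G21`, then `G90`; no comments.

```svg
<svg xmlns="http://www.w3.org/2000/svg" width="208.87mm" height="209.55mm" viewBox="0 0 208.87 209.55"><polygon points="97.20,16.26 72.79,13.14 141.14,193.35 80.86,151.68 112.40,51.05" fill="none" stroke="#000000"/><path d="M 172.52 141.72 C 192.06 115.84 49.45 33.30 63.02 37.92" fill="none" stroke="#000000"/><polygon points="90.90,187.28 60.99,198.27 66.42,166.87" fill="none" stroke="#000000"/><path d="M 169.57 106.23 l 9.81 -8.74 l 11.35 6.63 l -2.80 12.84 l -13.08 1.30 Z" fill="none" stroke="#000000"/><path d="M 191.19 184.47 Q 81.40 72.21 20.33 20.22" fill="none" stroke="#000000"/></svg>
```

G21
G90
G0 X97.20 Y193.29
M3 S857
G01 X72.79 Y196.41 F992
G01 X141.14 Y16.20
G01 X80.86 Y57.87
G01 X112.40 Y158.50
G01 X97.20 Y193.29
M5
G0 X172.52 Y67.83
M3 S857
G01 X167.33 Y89.01 F992
G01 X138.51 Y116.88
G01 X101.33 Y144.54
G01 X71.07 Y165.09
G01 X63.02 Y171.63
M5
G0 X90.90 Y22.27
M3 S857
G01 X60.99 Y11.28 F992
G01 X66.42 Y42.68
G01 X90.90 Y22.27
M5
G0 X169.57 Y103.32
M3 S857
G01 X179.38 Y112.06 F992
G01 X190.73 Y105.43
G01 X187.93 Y92.59
G01 X174.85 Y91.29
G01 X169.57 Y103.32
M5
G0 X191.19 Y25.08
M3 S857
G01 X149.22 Y67.57 F992
G01 X111.15 Y105.24
G01 X76.98 Y138.09
G01 X46.71 Y166.12
G01 X20.33 Y189.33
M5
G0 X0.00 Y0.00

1 u = 1 mm; y_m = 209.55 − y.

[1] `<polygon>` closed polygon, #000000→cut S857 F992: (97.20,193.29) → (72.79,196.41) → (141.14,16.20) → (80.86,57.87) → (112.40,158.50) → (97.20,193.29) (closed)

[2] `<path>` cubic bezier, #000000→cut S857 F992: (172.52,67.83) → (167.33,89.01) → (138.51,116.88) → (101.33,144.54) → (71.07,165.09) → (63.02,171.63)

[3] `<polygon>` regular polygon, #000000→cut S857 F992: (90.90,22.27) → (60.99,11.28) → (66.42,42.68) → (90.90,22.27) (closed)

[4] `<path>` regular polygon, #000000→cut S857 F992: (169.57,103.32) → (179.38,112.06) → (190.73,105.43) → (187.93,92.59) → (174.85,91.29) → (169.57,103.32) (closed)

[5] `<path>` quadratic bezier, #000000→cut S857 F992: (191.19,25.08) → (149.22,67.57) → (111.15,105.24) → (76.98,138.09) → (46.71,166.12) → (20.33,189.33)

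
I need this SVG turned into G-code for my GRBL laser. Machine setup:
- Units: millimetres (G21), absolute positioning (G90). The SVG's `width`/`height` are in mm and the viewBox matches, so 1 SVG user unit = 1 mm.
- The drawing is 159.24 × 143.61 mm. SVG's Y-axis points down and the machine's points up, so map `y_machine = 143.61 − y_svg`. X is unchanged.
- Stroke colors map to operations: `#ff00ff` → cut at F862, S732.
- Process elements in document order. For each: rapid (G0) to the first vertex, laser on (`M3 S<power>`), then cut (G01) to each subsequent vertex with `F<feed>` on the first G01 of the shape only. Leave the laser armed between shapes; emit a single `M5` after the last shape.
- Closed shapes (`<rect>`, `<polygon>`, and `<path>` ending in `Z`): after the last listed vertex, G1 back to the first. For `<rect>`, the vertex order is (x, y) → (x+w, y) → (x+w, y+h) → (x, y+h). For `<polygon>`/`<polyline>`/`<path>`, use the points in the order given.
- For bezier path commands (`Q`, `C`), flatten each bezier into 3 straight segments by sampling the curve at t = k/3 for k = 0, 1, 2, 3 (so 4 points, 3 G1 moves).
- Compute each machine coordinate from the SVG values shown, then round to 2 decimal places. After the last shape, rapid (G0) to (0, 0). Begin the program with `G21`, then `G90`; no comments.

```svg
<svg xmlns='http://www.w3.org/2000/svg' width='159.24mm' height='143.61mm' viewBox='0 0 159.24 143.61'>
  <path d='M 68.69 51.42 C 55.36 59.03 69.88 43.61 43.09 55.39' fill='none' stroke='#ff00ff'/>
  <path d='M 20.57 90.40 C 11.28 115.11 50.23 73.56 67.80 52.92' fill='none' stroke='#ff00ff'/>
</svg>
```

1 u = 1 mm; y_m = 143.61 − y.

[1] `<path>` cubic bezier, #ff00ff→cut S732 F862: (68.69,92.19) → (62.08,90.40) → (58.67,92.79) → (43.09,88.22)

[2] `<path>` cubic bezier, #ff00ff→cut S732 F862: (20.57,53.21) → (24.78,47.36) → (45.68,66.31) → (67.80,90.69)

G21
G90
G0 X68.69 Y92.19
M3 S732
G01 X62.08 Y90.40 F862
G01 X58.67 Y92.79
G01 X43.09 Y88.22
G0 X20.57 Y53.21
M3 S732
G01 X24.78 Y47.36 F862
G01 X45.68 Y66.31
G01 X67.80 Y90.69
M5
G0 X0.00 Y0.00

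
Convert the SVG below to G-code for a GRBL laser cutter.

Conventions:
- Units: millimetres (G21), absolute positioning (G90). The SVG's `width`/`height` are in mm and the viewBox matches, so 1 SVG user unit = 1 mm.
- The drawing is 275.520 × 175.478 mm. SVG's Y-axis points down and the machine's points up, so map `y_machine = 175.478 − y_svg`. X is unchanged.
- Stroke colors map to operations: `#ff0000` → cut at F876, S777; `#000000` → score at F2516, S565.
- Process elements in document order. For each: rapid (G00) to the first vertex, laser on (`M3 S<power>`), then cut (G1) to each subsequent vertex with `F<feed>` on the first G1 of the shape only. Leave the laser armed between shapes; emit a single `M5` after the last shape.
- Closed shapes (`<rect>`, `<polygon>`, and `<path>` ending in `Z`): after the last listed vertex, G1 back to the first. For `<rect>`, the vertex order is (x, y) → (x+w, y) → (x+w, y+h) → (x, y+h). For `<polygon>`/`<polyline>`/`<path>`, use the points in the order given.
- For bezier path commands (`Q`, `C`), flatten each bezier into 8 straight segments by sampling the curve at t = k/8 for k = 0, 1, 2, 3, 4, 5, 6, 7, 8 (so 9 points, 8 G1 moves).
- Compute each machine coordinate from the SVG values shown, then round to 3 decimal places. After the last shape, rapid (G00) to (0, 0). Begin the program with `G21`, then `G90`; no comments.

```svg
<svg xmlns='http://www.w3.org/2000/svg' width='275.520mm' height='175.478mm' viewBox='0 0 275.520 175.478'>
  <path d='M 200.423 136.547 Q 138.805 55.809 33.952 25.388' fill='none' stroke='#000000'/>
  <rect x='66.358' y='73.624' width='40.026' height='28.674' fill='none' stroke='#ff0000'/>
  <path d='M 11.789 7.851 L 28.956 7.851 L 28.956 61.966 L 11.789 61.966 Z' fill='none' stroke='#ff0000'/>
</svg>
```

G21
G90
G00 X200.423 Y38.931
M3 S565
G1 X184.343 Y58.329 F2516
G1 X166.912 Y76.155
G1 X148.130 Y92.409
G1 X127.996 Y107.090
G1 X106.512 Y120.198
G1 X83.676 Y131.735
G1 X59.490 Y141.699
G1 X33.952 Y150.090
G00 X66.358 Y101.854
M3 S777
G1 X106.384 Y101.854 F876
G1 X106.384 Y73.180
G1 X66.358 Y73.180
G1 X66.358 Y101.854
G00 X11.789 Y167.627
M3 S777
G1 X28.956 Y167.627 F876
G1 X28.956 Y113.512
G1 X11.789 Y113.512
G1 X11.789 Y167.627
M5
G00 X0.000 Y0.000

viewBox `0 0 275.520 175.478` with mm width/height → 1 unit = 1 mm. Flip: y_m = 175.478 − y_svg.

**Shape 1** — `<path>` quadratic bezier, stroke `#000000` → score (S565, F2516). Control points (SVG): P0=(200.423,136.547), P1=(138.805,55.809), P2=(33.952,25.388); sampled at t=k/8. Machine vertices: (200.423,38.931) → (184.343,58.329) → (166.912,76.155) → (148.130,92.409) → (127.996,107.090) → (106.512,120.198) → (83.676,131.735) → (59.490,141.699) → (33.952,150.090). Open path.

**Shape 2** — `<rect>` rectangle, stroke `#ff0000` → cut (S777, F876). Machine vertices: (66.358,101.854) → (106.384,101.854) → (106.384,73.180) → (66.358,73.180) → (66.358,101.854). Closed: final G1 returns to the first vertex.

**Shape 3** — `<path>` rectangle, stroke `#ff0000` → cut (S777, F876). Machine vertices: (11.789,167.627) → (28.956,167.627) → (28.956,113.512) → (11.789,113.512) → (11.789,167.627). Closed: final G1 returns to the first vertex.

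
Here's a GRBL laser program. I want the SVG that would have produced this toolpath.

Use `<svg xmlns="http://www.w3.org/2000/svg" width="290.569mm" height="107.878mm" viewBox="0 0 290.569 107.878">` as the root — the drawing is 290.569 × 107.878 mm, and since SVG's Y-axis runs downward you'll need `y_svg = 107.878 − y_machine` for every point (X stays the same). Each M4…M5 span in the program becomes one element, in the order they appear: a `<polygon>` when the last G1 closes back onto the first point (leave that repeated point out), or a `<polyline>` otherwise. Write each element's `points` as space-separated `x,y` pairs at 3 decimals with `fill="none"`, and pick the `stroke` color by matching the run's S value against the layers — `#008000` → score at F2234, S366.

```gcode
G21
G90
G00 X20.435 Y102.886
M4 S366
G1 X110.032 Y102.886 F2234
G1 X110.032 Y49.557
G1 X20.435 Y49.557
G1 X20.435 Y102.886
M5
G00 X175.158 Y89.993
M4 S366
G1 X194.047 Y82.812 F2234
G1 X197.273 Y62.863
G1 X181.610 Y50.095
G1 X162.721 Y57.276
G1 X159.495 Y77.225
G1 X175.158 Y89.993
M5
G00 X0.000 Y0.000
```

Each laser-on run becomes one SVG element. Flip Y back into SVG space with y_svg = 107.878 − y_machine. Every run uses S366, so all elements get stroke `#008000` (score).

Run 1: The run returns to its start, so emit a `<polygon>` with points (Y-flipped): 20.435,4.992 110.032,4.992 110.032,58.321 20.435,58.321.

Run 2: The run returns to its start, so emit a `<polygon>` with points (Y-flipped): 175.158,17.885 194.047,25.066 197.273,45.015 181.610,57.783 162.721,50.602 159.495,30.653.

<svg xmlns="http://www.w3.org/2000/svg" width="290.569mm" height="107.878mm" viewBox="0 0 290.569 107.878">
  <polygon points="20.435,4.992 110.032,4.992 110.032,58.321 20.435,58.321" fill="none" stroke="#008000"/>
  <polygon points="175.158,17.885 194.047,25.066 197.273,45.015 181.610,57.783 162.721,50.602 159.495,30.653" fill="none" stroke="#008000"/>
</svg>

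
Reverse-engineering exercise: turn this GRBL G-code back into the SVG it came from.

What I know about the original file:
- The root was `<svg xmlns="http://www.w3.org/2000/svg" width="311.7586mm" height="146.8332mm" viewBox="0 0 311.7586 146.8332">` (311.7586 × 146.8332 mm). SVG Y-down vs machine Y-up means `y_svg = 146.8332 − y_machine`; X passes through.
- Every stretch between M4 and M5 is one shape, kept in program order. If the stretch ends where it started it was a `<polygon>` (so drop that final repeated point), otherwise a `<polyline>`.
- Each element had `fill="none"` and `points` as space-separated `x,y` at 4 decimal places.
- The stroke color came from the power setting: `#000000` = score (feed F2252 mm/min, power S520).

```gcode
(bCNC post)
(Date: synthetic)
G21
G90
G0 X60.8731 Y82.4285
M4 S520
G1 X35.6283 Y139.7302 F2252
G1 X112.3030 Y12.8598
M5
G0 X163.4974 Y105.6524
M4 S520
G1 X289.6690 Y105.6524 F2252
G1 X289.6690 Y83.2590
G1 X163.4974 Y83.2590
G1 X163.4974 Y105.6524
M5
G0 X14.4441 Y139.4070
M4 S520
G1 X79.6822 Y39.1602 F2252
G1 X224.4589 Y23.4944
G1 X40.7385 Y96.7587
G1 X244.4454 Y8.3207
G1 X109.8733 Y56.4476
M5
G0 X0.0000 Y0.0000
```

<svg xmlns="http://www.w3.org/2000/svg" width="311.7586mm" height="146.8332mm" viewBox="0 0 311.7586 146.8332">
  <polyline points="60.8731,64.4047 35.6283,7.1030 112.3030,133.9734" fill="none" stroke="#000000"/>
  <polygon points="163.4974,41.1808 289.6690,41.1808 289.6690,63.5742 163.4974,63.5742" fill="none" stroke="#000000"/>
  <polyline points="14.4441,7.4262 79.6822,107.6730 224.4589,123.3388 40.7385,50.0745 244.4454,138.5125 109.8733,90.3856" fill="none" stroke="#000000"/>
</svg>

Machine Y-up, SVG Y-down with viewBox height 146.8332, so y_svg = 146.8332 − y_machine; X carries over. Every run uses S520, so all elements get stroke `#000000` (score).

Run 1: The run is open, so emit a `<polyline>` with points (Y-flipped): 60.8731,64.4047 35.6283,7.1030 112.3030,133.9734.

Run 2: The run returns to its start, so emit a `<polygon>` with points (Y-flipped): 163.4974,41.1808 289.6690,41.1808 289.6690,63.5742 163.4974,63.5742.

Run 3: The run is open, so emit a `<polyline>` with points (Y-flipped): 14.4441,7.4262 79.6822,107.6730 224.4589,123.3388 40.7385,50.0745 244.4454,138.5125 109.8733,90.3856.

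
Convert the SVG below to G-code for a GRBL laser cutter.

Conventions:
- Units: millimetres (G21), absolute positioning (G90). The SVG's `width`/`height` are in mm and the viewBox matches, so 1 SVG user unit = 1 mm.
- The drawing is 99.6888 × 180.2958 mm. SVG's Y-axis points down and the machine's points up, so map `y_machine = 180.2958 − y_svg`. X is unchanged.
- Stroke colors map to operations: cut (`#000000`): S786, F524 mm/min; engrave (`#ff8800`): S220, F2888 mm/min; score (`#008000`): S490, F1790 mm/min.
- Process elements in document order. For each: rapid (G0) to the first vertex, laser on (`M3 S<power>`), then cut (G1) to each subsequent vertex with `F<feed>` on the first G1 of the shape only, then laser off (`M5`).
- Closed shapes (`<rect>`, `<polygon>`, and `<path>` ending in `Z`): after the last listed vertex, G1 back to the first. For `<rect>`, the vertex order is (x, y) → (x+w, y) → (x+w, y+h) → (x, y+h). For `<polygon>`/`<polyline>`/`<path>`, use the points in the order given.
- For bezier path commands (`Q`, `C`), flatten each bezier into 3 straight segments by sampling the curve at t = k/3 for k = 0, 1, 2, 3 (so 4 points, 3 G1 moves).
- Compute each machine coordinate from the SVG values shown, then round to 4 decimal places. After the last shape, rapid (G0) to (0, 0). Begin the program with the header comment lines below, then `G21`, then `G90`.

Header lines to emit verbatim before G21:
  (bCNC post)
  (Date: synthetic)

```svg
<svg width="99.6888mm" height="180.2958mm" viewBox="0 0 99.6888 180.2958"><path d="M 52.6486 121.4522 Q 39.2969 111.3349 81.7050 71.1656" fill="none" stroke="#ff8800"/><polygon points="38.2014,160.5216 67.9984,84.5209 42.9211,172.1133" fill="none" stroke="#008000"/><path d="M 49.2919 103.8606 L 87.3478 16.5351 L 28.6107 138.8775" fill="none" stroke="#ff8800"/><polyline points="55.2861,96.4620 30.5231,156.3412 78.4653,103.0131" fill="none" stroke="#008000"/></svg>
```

(bCNC post)
(Date: synthetic)
G21
G90
G0 X52.6486 Y58.8436
M3 S220
G1 X49.9430 Y68.9276 F2888
G1 X59.6285 Y85.6898
G1 X81.7050 Y109.1302
M5
G0 X38.2014 Y19.7742
M3 S490
G1 X67.9984 Y95.7749 F1790
G1 X42.9211 Y8.1825
G1 X38.2014 Y19.7742
M5
G0 X49.2919 Y76.4352
M3 S220
G1 X87.3478 Y163.7607 F2888
G1 X28.6107 Y41.4183
M5
G0 X55.2861 Y83.8338
M3 S490
G1 X30.5231 Y23.9546 F1790
G1 X78.4653 Y77.2827
M5
G0 X0.0000 Y0.0000

viewBox `0 0 99.6888 180.2958` with mm width/height → 1 unit = 1 mm. Flip: y_m = 180.2958 − y_svg.

**Shape 1** — `<path>` quadratic bezier, stroke `#ff8800` → engrave (S220, F2888). Control points (SVG): P0=(52.6486,121.4522), P1=(39.2969,111.3349), P2=(81.7050,71.1656); sampled at t=k/3. Machine vertices: (52.6486,58.8436) → (49.9430,68.9276) → (59.6285,85.6898) → (81.7050,109.1302). Open path.

**Shape 2** — `<polygon>` closed polygon, stroke `#008000` → score (S490, F1790). Machine vertices: (38.2014,19.7742) → (67.9984,95.7749) → (42.9211,8.1825) → (38.2014,19.7742). Closed: final G1 returns to the first vertex.

**Shape 3** — `<path>` open polyline, stroke `#ff8800` → engrave (S220, F2888). Machine vertices: (49.2919,76.4352) → (87.3478,163.7607) → (28.6107,41.4183). Open path.

**Shape 4** — `<polyline>` open polyline, stroke `#008000` → score (S490, F1790). Machine vertices: (55.2861,83.8338) → (30.5231,23.9546) → (78.4653,77.2827). Open path.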